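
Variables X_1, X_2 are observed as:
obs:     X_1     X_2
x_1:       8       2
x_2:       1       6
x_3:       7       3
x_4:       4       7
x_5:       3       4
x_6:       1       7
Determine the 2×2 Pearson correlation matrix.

Step 1 — column means:
  mean(X_1) = (8 + 1 + 7 + 4 + 3 + 1) / 6 = 24/6 = 4
  mean(X_2) = (2 + 6 + 3 + 7 + 4 + 7) / 6 = 29/6 = 4.8333

Step 2 — sample variances and covariances s[i,j] = (1/(n-1)) · Σ_k (x_{k,i} - mean_i) · (x_{k,j} - mean_j), with n-1 = 5:
  s[X_1,X_1] = ((4)·(4) + (-3)·(-3) + (3)·(3) + (0)·(0) + (-1)·(-1) + (-3)·(-3)) / 5 = 44/5 = 8.8
  s[X_1,X_2] = ((4)·(-2.8333) + (-3)·(1.1667) + (3)·(-1.8333) + (0)·(2.1667) + (-1)·(-0.8333) + (-3)·(2.1667)) / 5 = -26/5 = -5.2
  s[X_2,X_2] = ((-2.8333)·(-2.8333) + (1.1667)·(1.1667) + (-1.8333)·(-1.8333) + (2.1667)·(2.1667) + (-0.8333)·(-0.8333) + (2.1667)·(2.1667)) / 5 = 22.8333/5 = 4.5667
  Sample standard deviations s_i = √(s[i,i]):
  s(X_1) = √(8.8) = 2.9665
  s(X_2) = √(4.5667) = 2.137

Step 3 — r_{ij} = s_{ij} / (s_i · s_j):
  r[X_1,X_1] = 1 (diagonal).
  r[X_1,X_2] = -5.2 / (2.9665 · 2.137) = -5.2 / 6.3393 = -0.8203
  r[X_2,X_2] = 1 (diagonal).

R is symmetric with unit diagonal. Assembling:

R = [[1, -0.8203],
 [-0.8203, 1]]


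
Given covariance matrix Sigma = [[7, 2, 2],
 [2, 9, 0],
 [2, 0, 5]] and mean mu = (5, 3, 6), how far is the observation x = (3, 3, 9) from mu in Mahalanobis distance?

Step 1 — centre the observation: (x - mu) = (-2, 0, 3).

Step 2 — invert Sigma (cofactor / det for 3×3, or solve directly):
  Sigma^{-1} = [[0.1737, -0.0386, -0.0695],
 [-0.0386, 0.1197, 0.0154],
 [-0.0695, 0.0154, 0.2278]].

Step 3 — form the quadratic (x - mu)^T · Sigma^{-1} · (x - mu):
  Sigma^{-1} · (x - mu) = (-0.556, 0.1236, 0.8224).
  (x - mu)^T · [Sigma^{-1} · (x - mu)] = (-2)·(-0.556) + (0)·(0.1236) + (3)·(0.8224) = 3.5792.

Step 4 — take square root: d = √(3.5792) ≈ 1.8919.

d(x, mu) = √(3.5792) ≈ 1.8919


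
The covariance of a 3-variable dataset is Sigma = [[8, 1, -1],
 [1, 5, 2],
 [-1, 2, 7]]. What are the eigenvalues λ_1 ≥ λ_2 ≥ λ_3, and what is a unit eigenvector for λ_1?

Step 1 — characteristic polynomial p(λ) = det(λI - Sigma) = λ³ - tr·λ² + c_1·λ - det, where tr = trace, c_1 = sum of the principal 2×2 minors, det = det(Sigma):
  tr = 8 + 5 + 7 = 20,
  c_1 = (8·5 - (1)²) + (8·7 - (-1)²) + (5·7 - (2)²) = 39 + 55 + 31 = 125,
  det = 8·(5·7 - (2)²) - (1)·((1)·7 - (2)·(-1)) + (-1)·((1)·(2) - 5·(-1)) = 8·(31) - (1)·(9) + (-1)·(7) = 232.
  So p(λ) = λ³ - 20λ² + 125λ - 232.
Step 2 — look for an integer root (rational root theorem: any rational root is an integer divisor of 232). Testing λ = 8:
  p(8) = 512 - 1280 + 1000 - 232 = 0  ✓
  Dividing out (λ - 8): p(λ) = (λ - 8)(λ² - 12λ + 29).
Step 3 — remaining eigenvalues from the quadratic λ² - 12λ + 29 = 0:
  Δ = 12² - 4·29 = 144 - 116 = 28,  λ = (12 ± √28)/2 = (12 ± 5.2915)/2 ≈ 8.6458 or 3.3542.
  Sorted: λ_1 = 8.6458,  λ_2 = 8,  λ_3 = 3.3542  (check: sum = 20 = tr ✓).

Step 4 — unit eigenvector for λ_1 ≈ 8.6458: v spans the null space of (Sigma - λ_1 I), whose rows are
  r_1 = (-0.6458, 1, -1),  r_2 = (1, -3.6458, 2),  r_3 = (-1, 2, -1.6458).
  v is orthogonal to every row, so take v ∝ r_1 × r_2 = ((1)·(2) - (-1)·(-3.6458), (-1)·(1) - (-0.6458)·(2), (-0.6458)·(-3.6458) - (1)·(1)) ≈ (-1.6458, 0.2915, 1.3542).
  Rescale (multiply by -1 so the first nonzero entry is positive): u = (1.6458, -0.2915, -1.3542).
  ||u|| = √((1.6458)² + (-0.2915)² + (-1.3542)²) = √(4.6275) ≈ 2.1512,  v_1 = u/||u|| ≈ (0.7651, -0.1355, -0.6295) (||v_1|| = 1).

λ_1 = 8.6458,  λ_2 = 8,  λ_3 = 3.3542;  v_1 ≈ (0.7651, -0.1355, -0.6295)


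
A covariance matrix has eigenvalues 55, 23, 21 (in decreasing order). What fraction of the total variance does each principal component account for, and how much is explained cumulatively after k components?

Step 1 — total variance = trace(Sigma) = Σ λ_i = 55 + 23 + 21 = 99.

Step 2 — fraction explained by component i = λ_i / Σ λ:
  PC1: 55/99 = 0.5556
  PC2: 23/99 = 0.2323
  PC3: 21/99 = 0.2121

Step 3 — cumulative fraction after k components = (λ_1 + ... + λ_k) / Σ λ:
  k = 1: 55/99 = 0.5556
  k = 2: (55 + 23)/99 = 78/99 = 0.7879
  k = 3: (55 + 23 + 21)/99 = 99/99 = 1

Summary (fraction, with percent):

explained: PC1 0.5556 (55.56%), PC2 0.2323 (23.23%), PC3 0.2121 (21.21%);  cumulative: 0.5556, 0.7879, 1


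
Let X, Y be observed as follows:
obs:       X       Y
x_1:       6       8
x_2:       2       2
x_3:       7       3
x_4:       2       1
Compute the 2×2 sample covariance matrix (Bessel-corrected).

Step 1 — column means:
  mean(X) = (6 + 2 + 7 + 2) / 4 = 17/4 = 4.25
  mean(Y) = (8 + 2 + 3 + 1) / 4 = 14/4 = 3.5

Step 2 — sample covariance S[i,j] = (1/(n-1)) · Σ_k (x_{k,i} - mean_i) · (x_{k,j} - mean_j), with n-1 = 3.
  S[X,X] = ((1.75)·(1.75) + (-2.25)·(-2.25) + (2.75)·(2.75) + (-2.25)·(-2.25)) / 3 = 20.75/3 = 6.9167
  S[X,Y] = ((1.75)·(4.5) + (-2.25)·(-1.5) + (2.75)·(-0.5) + (-2.25)·(-2.5)) / 3 = 15.5/3 = 5.1667
  S[Y,Y] = ((4.5)·(4.5) + (-1.5)·(-1.5) + (-0.5)·(-0.5) + (-2.5)·(-2.5)) / 3 = 29/3 = 9.6667

S is symmetric (S[j,i] = S[i,j]). Assembling:

S = [[6.9167, 5.1667],
 [5.1667, 9.6667]]


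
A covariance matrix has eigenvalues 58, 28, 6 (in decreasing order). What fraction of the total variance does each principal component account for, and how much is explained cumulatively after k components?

Step 1 — total variance = trace(Sigma) = Σ λ_i = 58 + 28 + 6 = 92.

Step 2 — fraction explained by component i = λ_i / Σ λ:
  PC1: 58/92 = 0.6304
  PC2: 28/92 = 0.3043
  PC3: 6/92 = 0.0652

Step 3 — cumulative fraction after k components = (λ_1 + ... + λ_k) / Σ λ:
  k = 1: 58/92 = 0.6304
  k = 2: (58 + 28)/92 = 86/92 = 0.9348
  k = 3: (58 + 28 + 6)/92 = 92/92 = 1

Summary (fraction, with percent):

explained: PC1 0.6304 (63.04%), PC2 0.3043 (30.43%), PC3 0.0652 (6.52%);  cumulative: 0.6304, 0.9348, 1


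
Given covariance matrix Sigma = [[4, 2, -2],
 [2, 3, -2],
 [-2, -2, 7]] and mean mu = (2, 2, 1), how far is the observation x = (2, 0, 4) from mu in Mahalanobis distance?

Step 1 — centre the observation: (x - mu) = (0, -2, 3).

Step 2 — invert Sigma (cofactor / det for 3×3, or solve directly):
  Sigma^{-1} = [[0.3864, -0.2273, 0.0455],
 [-0.2273, 0.5455, 0.0909],
 [0.0455, 0.0909, 0.1818]].

Step 3 — form the quadratic (x - mu)^T · Sigma^{-1} · (x - mu):
  Sigma^{-1} · (x - mu) = (0.5909, -0.8182, 0.3636).
  (x - mu)^T · [Sigma^{-1} · (x - mu)] = (0)·(0.5909) + (-2)·(-0.8182) + (3)·(0.3636) = 2.7273.

Step 4 — take square root: d = √(2.7273) ≈ 1.6514.

d(x, mu) = √(2.7273) ≈ 1.6514


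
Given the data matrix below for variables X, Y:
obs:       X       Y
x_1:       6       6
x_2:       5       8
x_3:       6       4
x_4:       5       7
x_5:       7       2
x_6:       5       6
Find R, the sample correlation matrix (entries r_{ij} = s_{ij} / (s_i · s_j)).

Step 1 — column means:
  mean(X) = (6 + 5 + 6 + 5 + 7 + 5) / 6 = 34/6 = 5.6667
  mean(Y) = (6 + 8 + 4 + 7 + 2 + 6) / 6 = 33/6 = 5.5

Step 2 — sample variances and covariances s[i,j] = (1/(n-1)) · Σ_k (x_{k,i} - mean_i) · (x_{k,j} - mean_j), with n-1 = 5:
  s[X,X] = ((0.3333)·(0.3333) + (-0.6667)·(-0.6667) + (0.3333)·(0.3333) + (-0.6667)·(-0.6667) + (1.3333)·(1.3333) + (-0.6667)·(-0.6667)) / 5 = 3.3333/5 = 0.6667
  s[X,Y] = ((0.3333)·(0.5) + (-0.6667)·(2.5) + (0.3333)·(-1.5) + (-0.6667)·(1.5) + (1.3333)·(-3.5) + (-0.6667)·(0.5)) / 5 = -8/5 = -1.6
  s[Y,Y] = ((0.5)·(0.5) + (2.5)·(2.5) + (-1.5)·(-1.5) + (1.5)·(1.5) + (-3.5)·(-3.5) + (0.5)·(0.5)) / 5 = 23.5/5 = 4.7
  Sample standard deviations s_i = √(s[i,i]):
  s(X) = √(0.6667) = 0.8165
  s(Y) = √(4.7) = 2.1679

Step 3 — r_{ij} = s_{ij} / (s_i · s_j):
  r[X,X] = 1 (diagonal).
  r[X,Y] = -1.6 / (0.8165 · 2.1679) = -1.6 / 1.7701 = -0.9039
  r[Y,Y] = 1 (diagonal).

R is symmetric with unit diagonal. Assembling:

R = [[1, -0.9039],
 [-0.9039, 1]]


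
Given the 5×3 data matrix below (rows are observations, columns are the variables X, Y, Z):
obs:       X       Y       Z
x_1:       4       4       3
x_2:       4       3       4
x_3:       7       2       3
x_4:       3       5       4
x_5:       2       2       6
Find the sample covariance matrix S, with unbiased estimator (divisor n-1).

Step 1 — column means:
  mean(X) = (4 + 4 + 7 + 3 + 2) / 5 = 20/5 = 4
  mean(Y) = (4 + 3 + 2 + 5 + 2) / 5 = 16/5 = 3.2
  mean(Z) = (3 + 4 + 3 + 4 + 6) / 5 = 20/5 = 4

Step 2 — sample covariance S[i,j] = (1/(n-1)) · Σ_k (x_{k,i} - mean_i) · (x_{k,j} - mean_j), with n-1 = 4.
  S[X,X] = ((0)·(0) + (0)·(0) + (3)·(3) + (-1)·(-1) + (-2)·(-2)) / 4 = 14/4 = 3.5
  S[X,Y] = ((0)·(0.8) + (0)·(-0.2) + (3)·(-1.2) + (-1)·(1.8) + (-2)·(-1.2)) / 4 = -3/4 = -0.75
  S[X,Z] = ((0)·(-1) + (0)·(0) + (3)·(-1) + (-1)·(0) + (-2)·(2)) / 4 = -7/4 = -1.75
  S[Y,Y] = ((0.8)·(0.8) + (-0.2)·(-0.2) + (-1.2)·(-1.2) + (1.8)·(1.8) + (-1.2)·(-1.2)) / 4 = 6.8/4 = 1.7
  S[Y,Z] = ((0.8)·(-1) + (-0.2)·(0) + (-1.2)·(-1) + (1.8)·(0) + (-1.2)·(2)) / 4 = -2/4 = -0.5
  S[Z,Z] = ((-1)·(-1) + (0)·(0) + (-1)·(-1) + (0)·(0) + (2)·(2)) / 4 = 6/4 = 1.5

S is symmetric (S[j,i] = S[i,j]). Assembling:

S = [[3.5, -0.75, -1.75],
 [-0.75, 1.7, -0.5],
 [-1.75, -0.5, 1.5]]


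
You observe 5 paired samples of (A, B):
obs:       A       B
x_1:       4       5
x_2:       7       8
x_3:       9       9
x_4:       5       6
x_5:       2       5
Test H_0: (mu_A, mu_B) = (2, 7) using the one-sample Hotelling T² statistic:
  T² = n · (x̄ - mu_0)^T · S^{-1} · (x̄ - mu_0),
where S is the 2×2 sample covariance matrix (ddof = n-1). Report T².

Step 1 — sample mean vector:
  mean(A) = (4 + 7 + 9 + 5 + 2) / 5 = 27/5 = 5.4
  mean(B) = (5 + 8 + 9 + 6 + 5) / 5 = 33/5 = 6.6
  x̄ = (5.4, 6.6),  deviation x̄ - mu_0 = (5.4, 6.6) - (2, 7) = (3.4, -0.4).

Step 2 — sample covariance matrix, S[i,j] = (1/(n-1)) · Σ_k (x_{k,i} - mean_i) · (x_{k,j} - mean_j), divisor n-1 = 4:
  S[A,A] = ((-1.4)·(-1.4) + (1.6)·(1.6) + (3.6)·(3.6) + (-0.4)·(-0.4) + (-3.4)·(-3.4)) / 4 = 29.2/4 = 7.3
  S[A,B] = ((-1.4)·(-1.6) + (1.6)·(1.4) + (3.6)·(2.4) + (-0.4)·(-0.6) + (-3.4)·(-1.6)) / 4 = 18.8/4 = 4.7
  S[B,B] = ((-1.6)·(-1.6) + (1.4)·(1.4) + (2.4)·(2.4) + (-0.6)·(-0.6) + (-1.6)·(-1.6)) / 4 = 13.2/4 = 3.3
  S = [[7.3, 4.7],
 [4.7, 3.3]].

Step 3 — invert S. det(S) = 7.3·3.3 - (4.7)² = 2.
  S^{-1} = (1/det) · [[d, -b], [-b, a]] = [[1.65, -2.35],
 [-2.35, 3.65]].

Step 4 — quadratic form (x̄ - mu_0)^T · S^{-1} · (x̄ - mu_0):
  S^{-1} · (x̄ - mu_0) = (6.55, -9.45),
  (x̄ - mu_0)^T · [...] = (3.4)·(6.55) + (-0.4)·(-9.45) = 26.05.

Step 5 — scale by n: T² = 5 · 26.05 = 130.25.

T² ≈ 130.25


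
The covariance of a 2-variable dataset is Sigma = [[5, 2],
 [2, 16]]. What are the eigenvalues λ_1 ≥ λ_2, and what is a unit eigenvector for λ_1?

Step 1 — characteristic polynomial of 2×2 Sigma:
  det(Sigma - λI) = λ² - trace · λ + det = 0.
  trace = 5 + 16 = 21, det = 5·16 - (2)² = 76.
Step 2 — discriminant:
  Δ = trace² - 4·det = 441 - 304 = 137.
Step 3 — eigenvalues:
  λ = (trace ± √Δ)/2 = (21 ± 11.7047)/2,
  λ_1 = 16.3523,  λ_2 = 4.6477.

Step 4 — unit eigenvector for λ_1: solve (Sigma - λ_1 I)v = 0. First row:
  (5 - 16.3523)·v_x + (2)·v_y = 0, i.e. (-11.3523)·v_x + (2)·v_y = 0,
  so v ∝ (b, λ_1 - a) = (2, 11.3523) = u.
  ||u|| = √((2)² + (11.3523)²) = √(132.8758) ≈ 11.5272,
  v_1 = u/||u|| ≈ (0.1735, 0.9848) (||v_1|| = 1).

λ_1 = 16.3523,  λ_2 = 4.6477;  v_1 ≈ (0.1735, 0.9848)


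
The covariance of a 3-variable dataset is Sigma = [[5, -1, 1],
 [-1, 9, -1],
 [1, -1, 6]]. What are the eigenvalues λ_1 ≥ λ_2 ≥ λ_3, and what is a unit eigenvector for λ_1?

Step 1 — characteristic polynomial p(λ) = det(λI - Sigma) = λ³ - tr·λ² + c_1·λ - det, where tr = trace, c_1 = sum of the principal 2×2 minors, det = det(Sigma):
  tr = 5 + 9 + 6 = 20,
  c_1 = (5·9 - (-1)²) + (5·6 - (1)²) + (9·6 - (-1)²) = 44 + 29 + 53 = 126,
  det = 5·(9·6 - (-1)²) - (-1)·((-1)·6 - (-1)·(1)) + (1)·((-1)·(-1) - 9·(1)) = 5·(53) - (-1)·(-5) + (1)·(-8) = 252.
  So p(λ) = λ³ - 20λ² + 126λ - 252.
Step 2 — look for an integer root (rational root theorem: any rational root is an integer divisor of 252). Testing λ = 6:
  p(6) = 216 - 720 + 756 - 252 = 0  ✓
  Dividing out (λ - 6): p(λ) = (λ - 6)(λ² - 14λ + 42).
Step 3 — remaining eigenvalues from the quadratic λ² - 14λ + 42 = 0:
  Δ = 14² - 4·42 = 196 - 168 = 28,  λ = (14 ± √28)/2 = (14 ± 5.2915)/2 ≈ 9.6458 or 4.3542.
  Sorted: λ_1 = 9.6458,  λ_2 = 6,  λ_3 = 4.3542  (check: sum = 20 = tr ✓).

Step 4 — unit eigenvector for λ_1 ≈ 9.6458: v spans the null space of (Sigma - λ_1 I), whose rows are
  r_1 = (-4.6458, -1, 1),  r_2 = (-1, -0.6458, -1),  r_3 = (1, -1, -3.6458).
  v is orthogonal to every row, so take v ∝ r_1 × r_2 = ((-1)·(-1) - (1)·(-0.6458), (1)·(-1) - (-4.6458)·(-1), (-4.6458)·(-0.6458) - (-1)·(-1)) ≈ (1.6458, -5.6458, 2).
  Let u = (1.6458, -5.6458, 2).
  ||u|| = √((1.6458)² + (-5.6458)² + (2)²) = √(38.583) ≈ 6.2115,  v_1 = u/||u|| ≈ (0.265, -0.9089, 0.322) (||v_1|| = 1).

λ_1 = 9.6458,  λ_2 = 6,  λ_3 = 4.3542;  v_1 ≈ (0.265, -0.9089, 0.322)


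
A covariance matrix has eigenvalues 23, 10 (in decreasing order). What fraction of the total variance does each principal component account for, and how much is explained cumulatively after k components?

Step 1 — total variance = trace(Sigma) = Σ λ_i = 23 + 10 = 33.

Step 2 — fraction explained by component i = λ_i / Σ λ:
  PC1: 23/33 = 0.697
  PC2: 10/33 = 0.303

Step 3 — cumulative fraction after k components = (λ_1 + ... + λ_k) / Σ λ:
  k = 1: 23/33 = 0.697
  k = 2: (23 + 10)/33 = 33/33 = 1

Summary (fraction, with percent):

explained: PC1 0.697 (69.7%), PC2 0.303 (30.3%);  cumulative: 0.697, 1


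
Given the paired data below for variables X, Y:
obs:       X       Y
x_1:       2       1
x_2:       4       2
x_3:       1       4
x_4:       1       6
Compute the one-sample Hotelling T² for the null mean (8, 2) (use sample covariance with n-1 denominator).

Step 1 — sample mean vector:
  mean(X) = (2 + 4 + 1 + 1) / 4 = 8/4 = 2
  mean(Y) = (1 + 2 + 4 + 6) / 4 = 13/4 = 3.25
  x̄ = (2, 3.25),  deviation x̄ - mu_0 = (2, 3.25) - (8, 2) = (-6, 1.25).

Step 2 — sample covariance matrix, S[i,j] = (1/(n-1)) · Σ_k (x_{k,i} - mean_i) · (x_{k,j} - mean_j), divisor n-1 = 3:
  S[X,X] = ((0)·(0) + (2)·(2) + (-1)·(-1) + (-1)·(-1)) / 3 = 6/3 = 2
  S[X,Y] = ((0)·(-2.25) + (2)·(-1.25) + (-1)·(0.75) + (-1)·(2.75)) / 3 = -6/3 = -2
  S[Y,Y] = ((-2.25)·(-2.25) + (-1.25)·(-1.25) + (0.75)·(0.75) + (2.75)·(2.75)) / 3 = 14.75/3 = 4.9167
  S = [[2, -2],
 [-2, 4.9167]].

Step 3 — invert S. det(S) = 2·4.9167 - (-2)² = 5.8333.
  S^{-1} = (1/det) · [[d, -b], [-b, a]] = [[0.8429, 0.3429],
 [0.3429, 0.3429]].

Step 4 — quadratic form (x̄ - mu_0)^T · S^{-1} · (x̄ - mu_0):
  S^{-1} · (x̄ - mu_0) = (-4.6286, -1.6286),
  (x̄ - mu_0)^T · [...] = (-6)·(-4.6286) + (1.25)·(-1.6286) = 25.7357.

Step 5 — scale by n: T² = 4 · 25.7357 = 102.9429.

T² ≈ 102.9429


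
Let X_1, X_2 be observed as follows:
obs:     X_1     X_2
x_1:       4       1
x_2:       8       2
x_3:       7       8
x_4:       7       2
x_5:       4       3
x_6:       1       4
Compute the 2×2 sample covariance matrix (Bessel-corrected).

Step 1 — column means:
  mean(X_1) = (4 + 8 + 7 + 7 + 4 + 1) / 6 = 31/6 = 5.1667
  mean(X_2) = (1 + 2 + 8 + 2 + 3 + 4) / 6 = 20/6 = 3.3333

Step 2 — sample covariance S[i,j] = (1/(n-1)) · Σ_k (x_{k,i} - mean_i) · (x_{k,j} - mean_j), with n-1 = 5.
  S[X_1,X_1] = ((-1.1667)·(-1.1667) + (2.8333)·(2.8333) + (1.8333)·(1.8333) + (1.8333)·(1.8333) + (-1.1667)·(-1.1667) + (-4.1667)·(-4.1667)) / 5 = 34.8333/5 = 6.9667
  S[X_1,X_2] = ((-1.1667)·(-2.3333) + (2.8333)·(-1.3333) + (1.8333)·(4.6667) + (1.8333)·(-1.3333) + (-1.1667)·(-0.3333) + (-4.1667)·(0.6667)) / 5 = 2.6667/5 = 0.5333
  S[X_2,X_2] = ((-2.3333)·(-2.3333) + (-1.3333)·(-1.3333) + (4.6667)·(4.6667) + (-1.3333)·(-1.3333) + (-0.3333)·(-0.3333) + (0.6667)·(0.6667)) / 5 = 31.3333/5 = 6.2667

S is symmetric (S[j,i] = S[i,j]). Assembling:

S = [[6.9667, 0.5333],
 [0.5333, 6.2667]]


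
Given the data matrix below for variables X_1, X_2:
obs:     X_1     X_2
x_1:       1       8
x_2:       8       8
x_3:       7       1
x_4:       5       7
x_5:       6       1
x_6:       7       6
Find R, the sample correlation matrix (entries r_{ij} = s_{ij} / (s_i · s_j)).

Step 1 — column means:
  mean(X_1) = (1 + 8 + 7 + 5 + 6 + 7) / 6 = 34/6 = 5.6667
  mean(X_2) = (8 + 8 + 1 + 7 + 1 + 6) / 6 = 31/6 = 5.1667

Step 2 — sample variances and covariances s[i,j] = (1/(n-1)) · Σ_k (x_{k,i} - mean_i) · (x_{k,j} - mean_j), with n-1 = 5:
  s[X_1,X_1] = ((-4.6667)·(-4.6667) + (2.3333)·(2.3333) + (1.3333)·(1.3333) + (-0.6667)·(-0.6667) + (0.3333)·(0.3333) + (1.3333)·(1.3333)) / 5 = 31.3333/5 = 6.2667
  s[X_1,X_2] = ((-4.6667)·(2.8333) + (2.3333)·(2.8333) + (1.3333)·(-4.1667) + (-0.6667)·(1.8333) + (0.3333)·(-4.1667) + (1.3333)·(0.8333)) / 5 = -13.6667/5 = -2.7333
  s[X_2,X_2] = ((2.8333)·(2.8333) + (2.8333)·(2.8333) + (-4.1667)·(-4.1667) + (1.8333)·(1.8333) + (-4.1667)·(-4.1667) + (0.8333)·(0.8333)) / 5 = 54.8333/5 = 10.9667
  Sample standard deviations s_i = √(s[i,i]):
  s(X_1) = √(6.2667) = 2.5033
  s(X_2) = √(10.9667) = 3.3116

Step 3 — r_{ij} = s_{ij} / (s_i · s_j):
  r[X_1,X_1] = 1 (diagonal).
  r[X_1,X_2] = -2.7333 / (2.5033 · 3.3116) = -2.7333 / 8.29 = -0.3297
  r[X_2,X_2] = 1 (diagonal).

R is symmetric with unit diagonal. Assembling:

R = [[1, -0.3297],
 [-0.3297, 1]]


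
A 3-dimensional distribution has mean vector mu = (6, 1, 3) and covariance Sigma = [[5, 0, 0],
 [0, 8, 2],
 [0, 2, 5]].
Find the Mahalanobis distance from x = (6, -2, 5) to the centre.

Step 1 — centre the observation: (x - mu) = (0, -3, 2).

Step 2 — invert Sigma (cofactor / det for 3×3, or solve directly):
  Sigma^{-1} = [[0.2, 0, 0],
 [0, 0.1389, -0.0556],
 [0, -0.0556, 0.2222]].

Step 3 — form the quadratic (x - mu)^T · Sigma^{-1} · (x - mu):
  Sigma^{-1} · (x - mu) = (0, -0.5278, 0.6111).
  (x - mu)^T · [Sigma^{-1} · (x - mu)] = (0)·(0) + (-3)·(-0.5278) + (2)·(0.6111) = 2.8056.

Step 4 — take square root: d = √(2.8056) ≈ 1.675.

d(x, mu) = √(2.8056) ≈ 1.675


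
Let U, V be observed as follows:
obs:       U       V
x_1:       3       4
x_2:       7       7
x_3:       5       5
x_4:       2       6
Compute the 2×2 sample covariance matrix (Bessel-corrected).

Step 1 — column means:
  mean(U) = (3 + 7 + 5 + 2) / 4 = 17/4 = 4.25
  mean(V) = (4 + 7 + 5 + 6) / 4 = 22/4 = 5.5

Step 2 — sample covariance S[i,j] = (1/(n-1)) · Σ_k (x_{k,i} - mean_i) · (x_{k,j} - mean_j), with n-1 = 3.
  S[U,U] = ((-1.25)·(-1.25) + (2.75)·(2.75) + (0.75)·(0.75) + (-2.25)·(-2.25)) / 3 = 14.75/3 = 4.9167
  S[U,V] = ((-1.25)·(-1.5) + (2.75)·(1.5) + (0.75)·(-0.5) + (-2.25)·(0.5)) / 3 = 4.5/3 = 1.5
  S[V,V] = ((-1.5)·(-1.5) + (1.5)·(1.5) + (-0.5)·(-0.5) + (0.5)·(0.5)) / 3 = 5/3 = 1.6667

S is symmetric (S[j,i] = S[i,j]). Assembling:

S = [[4.9167, 1.5],
 [1.5, 1.6667]]


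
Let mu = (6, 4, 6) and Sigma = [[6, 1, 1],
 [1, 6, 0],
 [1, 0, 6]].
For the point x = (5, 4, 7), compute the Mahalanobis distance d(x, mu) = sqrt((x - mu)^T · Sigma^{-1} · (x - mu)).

Step 1 — centre the observation: (x - mu) = (-1, 0, 1).

Step 2 — invert Sigma (cofactor / det for 3×3, or solve directly):
  Sigma^{-1} = [[0.1765, -0.0294, -0.0294],
 [-0.0294, 0.1716, 0.0049],
 [-0.0294, 0.0049, 0.1716]].

Step 3 — form the quadratic (x - mu)^T · Sigma^{-1} · (x - mu):
  Sigma^{-1} · (x - mu) = (-0.2059, 0.0343, 0.201).
  (x - mu)^T · [Sigma^{-1} · (x - mu)] = (-1)·(-0.2059) + (0)·(0.0343) + (1)·(0.201) = 0.4069.

Step 4 — take square root: d = √(0.4069) ≈ 0.6379.

d(x, mu) = √(0.4069) ≈ 0.6379


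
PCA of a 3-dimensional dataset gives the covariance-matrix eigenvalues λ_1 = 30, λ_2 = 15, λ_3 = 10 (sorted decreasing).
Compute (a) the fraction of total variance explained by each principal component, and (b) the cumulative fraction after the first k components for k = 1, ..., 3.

Step 1 — total variance = trace(Sigma) = Σ λ_i = 30 + 15 + 10 = 55.

Step 2 — fraction explained by component i = λ_i / Σ λ:
  PC1: 30/55 = 0.5455
  PC2: 15/55 = 0.2727
  PC3: 10/55 = 0.1818

Step 3 — cumulative fraction after k components = (λ_1 + ... + λ_k) / Σ λ:
  k = 1: 30/55 = 0.5455
  k = 2: (30 + 15)/55 = 45/55 = 0.8182
  k = 3: (30 + 15 + 10)/55 = 55/55 = 1

Summary (fraction, with percent):

explained: PC1 0.5455 (54.55%), PC2 0.2727 (27.27%), PC3 0.1818 (18.18%);  cumulative: 0.5455, 0.8182, 1


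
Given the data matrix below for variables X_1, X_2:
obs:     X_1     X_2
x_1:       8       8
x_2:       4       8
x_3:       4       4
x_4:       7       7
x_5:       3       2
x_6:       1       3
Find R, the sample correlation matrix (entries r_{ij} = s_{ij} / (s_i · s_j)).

Step 1 — column means:
  mean(X_1) = (8 + 4 + 4 + 7 + 3 + 1) / 6 = 27/6 = 4.5
  mean(X_2) = (8 + 8 + 4 + 7 + 2 + 3) / 6 = 32/6 = 5.3333

Step 2 — sample variances and covariances s[i,j] = (1/(n-1)) · Σ_k (x_{k,i} - mean_i) · (x_{k,j} - mean_j), with n-1 = 5:
  s[X_1,X_1] = ((3.5)·(3.5) + (-0.5)·(-0.5) + (-0.5)·(-0.5) + (2.5)·(2.5) + (-1.5)·(-1.5) + (-3.5)·(-3.5)) / 5 = 33.5/5 = 6.7
  s[X_1,X_2] = ((3.5)·(2.6667) + (-0.5)·(2.6667) + (-0.5)·(-1.3333) + (2.5)·(1.6667) + (-1.5)·(-3.3333) + (-3.5)·(-2.3333)) / 5 = 26/5 = 5.2
  s[X_2,X_2] = ((2.6667)·(2.6667) + (2.6667)·(2.6667) + (-1.3333)·(-1.3333) + (1.6667)·(1.6667) + (-3.3333)·(-3.3333) + (-2.3333)·(-2.3333)) / 5 = 35.3333/5 = 7.0667
  Sample standard deviations s_i = √(s[i,i]):
  s(X_1) = √(6.7) = 2.5884
  s(X_2) = √(7.0667) = 2.6583

Step 3 — r_{ij} = s_{ij} / (s_i · s_j):
  r[X_1,X_1] = 1 (diagonal).
  r[X_1,X_2] = 5.2 / (2.5884 · 2.6583) = 5.2 / 6.8809 = 0.7557
  r[X_2,X_2] = 1 (diagonal).

R is symmetric with unit diagonal. Assembling:

R = [[1, 0.7557],
 [0.7557, 1]]


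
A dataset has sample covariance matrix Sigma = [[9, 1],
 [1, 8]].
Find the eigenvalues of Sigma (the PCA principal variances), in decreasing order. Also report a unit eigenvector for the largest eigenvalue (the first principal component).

Step 1 — characteristic polynomial of 2×2 Sigma:
  det(Sigma - λI) = λ² - trace · λ + det = 0.
  trace = 9 + 8 = 17, det = 9·8 - (1)² = 71.
Step 2 — discriminant:
  Δ = trace² - 4·det = 289 - 284 = 5.
Step 3 — eigenvalues:
  λ = (trace ± √Δ)/2 = (17 ± 2.2361)/2,
  λ_1 = 9.618,  λ_2 = 7.382.

Step 4 — unit eigenvector for λ_1: solve (Sigma - λ_1 I)v = 0. First row:
  (9 - 9.618)·v_x + (1)·v_y = 0, i.e. (-0.618)·v_x + (1)·v_y = 0,
  so v ∝ (b, λ_1 - a) = (1, 0.618) = u.
  ||u|| = √((1)² + (0.618)²) = √(1.382) ≈ 1.1756,
  v_1 = u/||u|| ≈ (0.8507, 0.5257) (||v_1|| = 1).

λ_1 = 9.618,  λ_2 = 7.382;  v_1 ≈ (0.8507, 0.5257)


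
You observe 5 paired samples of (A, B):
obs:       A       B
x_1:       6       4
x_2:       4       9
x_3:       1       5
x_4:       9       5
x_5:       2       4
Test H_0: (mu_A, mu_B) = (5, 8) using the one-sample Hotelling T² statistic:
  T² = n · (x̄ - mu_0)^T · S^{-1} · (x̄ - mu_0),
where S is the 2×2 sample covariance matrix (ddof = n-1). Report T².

Step 1 — sample mean vector:
  mean(A) = (6 + 4 + 1 + 9 + 2) / 5 = 22/5 = 4.4
  mean(B) = (4 + 9 + 5 + 5 + 4) / 5 = 27/5 = 5.4
  x̄ = (4.4, 5.4),  deviation x̄ - mu_0 = (4.4, 5.4) - (5, 8) = (-0.6, -2.6).

Step 2 — sample covariance matrix, S[i,j] = (1/(n-1)) · Σ_k (x_{k,i} - mean_i) · (x_{k,j} - mean_j), divisor n-1 = 4:
  S[A,A] = ((1.6)·(1.6) + (-0.4)·(-0.4) + (-3.4)·(-3.4) + (4.6)·(4.6) + (-2.4)·(-2.4)) / 4 = 41.2/4 = 10.3
  S[A,B] = ((1.6)·(-1.4) + (-0.4)·(3.6) + (-3.4)·(-0.4) + (4.6)·(-0.4) + (-2.4)·(-1.4)) / 4 = -0.8/4 = -0.2
  S[B,B] = ((-1.4)·(-1.4) + (3.6)·(3.6) + (-0.4)·(-0.4) + (-0.4)·(-0.4) + (-1.4)·(-1.4)) / 4 = 17.2/4 = 4.3
  S = [[10.3, -0.2],
 [-0.2, 4.3]].

Step 3 — invert S. det(S) = 10.3·4.3 - (-0.2)² = 44.25.
  S^{-1} = (1/det) · [[d, -b], [-b, a]] = [[0.0972, 0.0045],
 [0.0045, 0.2328]].

Step 4 — quadratic form (x̄ - mu_0)^T · S^{-1} · (x̄ - mu_0):
  S^{-1} · (x̄ - mu_0) = (-0.0701, -0.6079),
  (x̄ - mu_0)^T · [...] = (-0.6)·(-0.0701) + (-2.6)·(-0.6079) = 1.6226.

Step 5 — scale by n: T² = 5 · 1.6226 = 8.113.

T² ≈ 8.113


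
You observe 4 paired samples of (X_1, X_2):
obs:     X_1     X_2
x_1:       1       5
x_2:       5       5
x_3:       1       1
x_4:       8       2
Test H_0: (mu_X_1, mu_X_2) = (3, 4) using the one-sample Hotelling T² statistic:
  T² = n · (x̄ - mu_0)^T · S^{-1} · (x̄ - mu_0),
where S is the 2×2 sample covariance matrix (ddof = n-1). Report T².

Step 1 — sample mean vector:
  mean(X_1) = (1 + 5 + 1 + 8) / 4 = 15/4 = 3.75
  mean(X_2) = (5 + 5 + 1 + 2) / 4 = 13/4 = 3.25
  x̄ = (3.75, 3.25),  deviation x̄ - mu_0 = (3.75, 3.25) - (3, 4) = (0.75, -0.75).

Step 2 — sample covariance matrix, S[i,j] = (1/(n-1)) · Σ_k (x_{k,i} - mean_i) · (x_{k,j} - mean_j), divisor n-1 = 3:
  S[X_1,X_1] = ((-2.75)·(-2.75) + (1.25)·(1.25) + (-2.75)·(-2.75) + (4.25)·(4.25)) / 3 = 34.75/3 = 11.5833
  S[X_1,X_2] = ((-2.75)·(1.75) + (1.25)·(1.75) + (-2.75)·(-2.25) + (4.25)·(-1.25)) / 3 = -1.75/3 = -0.5833
  S[X_2,X_2] = ((1.75)·(1.75) + (1.75)·(1.75) + (-2.25)·(-2.25) + (-1.25)·(-1.25)) / 3 = 12.75/3 = 4.25
  S = [[11.5833, -0.5833],
 [-0.5833, 4.25]].

Step 3 — invert S. det(S) = 11.5833·4.25 - (-0.5833)² = 48.8889.
  S^{-1} = (1/det) · [[d, -b], [-b, a]] = [[0.0869, 0.0119],
 [0.0119, 0.2369]].

Step 4 — quadratic form (x̄ - mu_0)^T · S^{-1} · (x̄ - mu_0):
  S^{-1} · (x̄ - mu_0) = (0.0563, -0.1687),
  (x̄ - mu_0)^T · [...] = (0.75)·(0.0563) + (-0.75)·(-0.1687) = 0.1688.

Step 5 — scale by n: T² = 4 · 0.1688 = 0.675.

T² ≈ 0.675


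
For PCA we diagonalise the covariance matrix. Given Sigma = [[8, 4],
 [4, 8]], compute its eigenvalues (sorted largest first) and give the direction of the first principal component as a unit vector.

Step 1 — characteristic polynomial of 2×2 Sigma:
  det(Sigma - λI) = λ² - trace · λ + det = 0.
  trace = 8 + 8 = 16, det = 8·8 - (4)² = 48.
Step 2 — discriminant:
  Δ = trace² - 4·det = 256 - 192 = 64.
Step 3 — eigenvalues:
  λ = (trace ± √Δ)/2 = (16 ± 8)/2,
  λ_1 = 12,  λ_2 = 4.

Step 4 — unit eigenvector for λ_1: solve (Sigma - λ_1 I)v = 0. First row:
  (8 - 12)·v_x + (4)·v_y = 0, i.e. (-4)·v_x + (4)·v_y = 0,
  so v ∝ (b, λ_1 - a) = (4, 4) = u.
  ||u|| = √((4)² + (4)²) = √(32) ≈ 5.6569,
  v_1 = u/||u|| ≈ (0.7071, 0.7071) (||v_1|| = 1).

λ_1 = 12,  λ_2 = 4;  v_1 ≈ (0.7071, 0.7071)


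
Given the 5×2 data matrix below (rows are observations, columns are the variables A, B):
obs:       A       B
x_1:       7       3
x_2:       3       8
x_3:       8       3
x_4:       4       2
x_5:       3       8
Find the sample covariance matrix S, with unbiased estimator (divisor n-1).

Step 1 — column means:
  mean(A) = (7 + 3 + 8 + 4 + 3) / 5 = 25/5 = 5
  mean(B) = (3 + 8 + 3 + 2 + 8) / 5 = 24/5 = 4.8

Step 2 — sample covariance S[i,j] = (1/(n-1)) · Σ_k (x_{k,i} - mean_i) · (x_{k,j} - mean_j), with n-1 = 4.
  S[A,A] = ((2)·(2) + (-2)·(-2) + (3)·(3) + (-1)·(-1) + (-2)·(-2)) / 4 = 22/4 = 5.5
  S[A,B] = ((2)·(-1.8) + (-2)·(3.2) + (3)·(-1.8) + (-1)·(-2.8) + (-2)·(3.2)) / 4 = -19/4 = -4.75
  S[B,B] = ((-1.8)·(-1.8) + (3.2)·(3.2) + (-1.8)·(-1.8) + (-2.8)·(-2.8) + (3.2)·(3.2)) / 4 = 34.8/4 = 8.7

S is symmetric (S[j,i] = S[i,j]). Assembling:

S = [[5.5, -4.75],
 [-4.75, 8.7]]


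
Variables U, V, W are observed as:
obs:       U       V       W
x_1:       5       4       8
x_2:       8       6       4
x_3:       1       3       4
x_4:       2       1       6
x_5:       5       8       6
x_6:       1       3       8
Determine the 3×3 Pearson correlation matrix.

Step 1 — column means:
  mean(U) = (5 + 8 + 1 + 2 + 5 + 1) / 6 = 22/6 = 3.6667
  mean(V) = (4 + 6 + 3 + 1 + 8 + 3) / 6 = 25/6 = 4.1667
  mean(W) = (8 + 4 + 4 + 6 + 6 + 8) / 6 = 36/6 = 6

Step 2 — sample variances and covariances s[i,j] = (1/(n-1)) · Σ_k (x_{k,i} - mean_i) · (x_{k,j} - mean_j), with n-1 = 5:
  s[U,U] = ((1.3333)·(1.3333) + (4.3333)·(4.3333) + (-2.6667)·(-2.6667) + (-1.6667)·(-1.6667) + (1.3333)·(1.3333) + (-2.6667)·(-2.6667)) / 5 = 39.3333/5 = 7.8667
  s[U,V] = ((1.3333)·(-0.1667) + (4.3333)·(1.8333) + (-2.6667)·(-1.1667) + (-1.6667)·(-3.1667) + (1.3333)·(3.8333) + (-2.6667)·(-1.1667)) / 5 = 24.3333/5 = 4.8667
  s[U,W] = ((1.3333)·(2) + (4.3333)·(-2) + (-2.6667)·(-2) + (-1.6667)·(0) + (1.3333)·(0) + (-2.6667)·(2)) / 5 = -6/5 = -1.2
  s[V,V] = ((-0.1667)·(-0.1667) + (1.8333)·(1.8333) + (-1.1667)·(-1.1667) + (-3.1667)·(-3.1667) + (3.8333)·(3.8333) + (-1.1667)·(-1.1667)) / 5 = 30.8333/5 = 6.1667
  s[V,W] = ((-0.1667)·(2) + (1.8333)·(-2) + (-1.1667)·(-2) + (-3.1667)·(0) + (3.8333)·(0) + (-1.1667)·(2)) / 5 = -4/5 = -0.8
  s[W,W] = ((2)·(2) + (-2)·(-2) + (-2)·(-2) + (0)·(0) + (0)·(0) + (2)·(2)) / 5 = 16/5 = 3.2
  Sample standard deviations s_i = √(s[i,i]):
  s(U) = √(7.8667) = 2.8048
  s(V) = √(6.1667) = 2.4833
  s(W) = √(3.2) = 1.7889

Step 3 — r_{ij} = s_{ij} / (s_i · s_j):
  r[U,U] = 1 (diagonal).
  r[U,V] = 4.8667 / (2.8048 · 2.4833) = 4.8667 / 6.965 = 0.6987
  r[U,W] = -1.2 / (2.8048 · 1.7889) = -1.2 / 5.0173 = -0.2392
  r[V,V] = 1 (diagonal).
  r[V,W] = -0.8 / (2.4833 · 1.7889) = -0.8 / 4.4422 = -0.1801
  r[W,W] = 1 (diagonal).

R is symmetric with unit diagonal. Assembling:

R = [[1, 0.6987, -0.2392],
 [0.6987, 1, -0.1801],
 [-0.2392, -0.1801, 1]]


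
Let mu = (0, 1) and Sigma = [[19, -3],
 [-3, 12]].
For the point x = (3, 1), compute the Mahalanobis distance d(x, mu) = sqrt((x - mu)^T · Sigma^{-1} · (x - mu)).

Step 1 — centre the observation: (x - mu) = (3, 0).

Step 2 — invert Sigma. det(Sigma) = 19·12 - (-3)² = 219.
  Sigma^{-1} = (1/det) · [[d, -b], [-b, a]] = [[0.0548, 0.0137],
 [0.0137, 0.0868]].

Step 3 — form the quadratic (x - mu)^T · Sigma^{-1} · (x - mu):
  Sigma^{-1} · (x - mu) = (0.1644, 0.0411).
  (x - mu)^T · [Sigma^{-1} · (x - mu)] = (3)·(0.1644) + (0)·(0.0411) = 0.4932.

Step 4 — take square root: d = √(0.4932) ≈ 0.7022.

d(x, mu) = √(0.4932) ≈ 0.7022


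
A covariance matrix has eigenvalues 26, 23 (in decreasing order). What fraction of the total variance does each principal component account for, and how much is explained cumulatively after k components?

Step 1 — total variance = trace(Sigma) = Σ λ_i = 26 + 23 = 49.

Step 2 — fraction explained by component i = λ_i / Σ λ:
  PC1: 26/49 = 0.5306
  PC2: 23/49 = 0.4694

Step 3 — cumulative fraction after k components = (λ_1 + ... + λ_k) / Σ λ:
  k = 1: 26/49 = 0.5306
  k = 2: (26 + 23)/49 = 49/49 = 1

Summary (fraction, with percent):

explained: PC1 0.5306 (53.06%), PC2 0.4694 (46.94%);  cumulative: 0.5306, 1


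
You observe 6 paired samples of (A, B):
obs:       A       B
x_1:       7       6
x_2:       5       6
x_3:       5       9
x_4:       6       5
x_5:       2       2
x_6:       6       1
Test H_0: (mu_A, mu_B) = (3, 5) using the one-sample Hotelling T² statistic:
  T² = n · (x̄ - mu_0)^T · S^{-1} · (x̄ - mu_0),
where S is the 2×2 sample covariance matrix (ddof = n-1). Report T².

Step 1 — sample mean vector:
  mean(A) = (7 + 5 + 5 + 6 + 2 + 6) / 6 = 31/6 = 5.1667
  mean(B) = (6 + 6 + 9 + 5 + 2 + 1) / 6 = 29/6 = 4.8333
  x̄ = (5.1667, 4.8333),  deviation x̄ - mu_0 = (5.1667, 4.8333) - (3, 5) = (2.1667, -0.1667).

Step 2 — sample covariance matrix, S[i,j] = (1/(n-1)) · Σ_k (x_{k,i} - mean_i) · (x_{k,j} - mean_j), divisor n-1 = 5:
  S[A,A] = ((1.8333)·(1.8333) + (-0.1667)·(-0.1667) + (-0.1667)·(-0.1667) + (0.8333)·(0.8333) + (-3.1667)·(-3.1667) + (0.8333)·(0.8333)) / 5 = 14.8333/5 = 2.9667
  S[A,B] = ((1.8333)·(1.1667) + (-0.1667)·(1.1667) + (-0.1667)·(4.1667) + (0.8333)·(0.1667) + (-3.1667)·(-2.8333) + (0.8333)·(-3.8333)) / 5 = 7.1667/5 = 1.4333
  S[B,B] = ((1.1667)·(1.1667) + (1.1667)·(1.1667) + (4.1667)·(4.1667) + (0.1667)·(0.1667) + (-2.8333)·(-2.8333) + (-3.8333)·(-3.8333)) / 5 = 42.8333/5 = 8.5667
  S = [[2.9667, 1.4333],
 [1.4333, 8.5667]].

Step 3 — invert S. det(S) = 2.9667·8.5667 - (1.4333)² = 23.36.
  S^{-1} = (1/det) · [[d, -b], [-b, a]] = [[0.3667, -0.0614],
 [-0.0614, 0.127]].

Step 4 — quadratic form (x̄ - mu_0)^T · S^{-1} · (x̄ - mu_0):
  S^{-1} · (x̄ - mu_0) = (0.8048, -0.1541),
  (x̄ - mu_0)^T · [...] = (2.1667)·(0.8048) + (-0.1667)·(-0.1541) = 1.7694.

Step 5 — scale by n: T² = 6 · 1.7694 = 10.6164.

T² ≈ 10.6164


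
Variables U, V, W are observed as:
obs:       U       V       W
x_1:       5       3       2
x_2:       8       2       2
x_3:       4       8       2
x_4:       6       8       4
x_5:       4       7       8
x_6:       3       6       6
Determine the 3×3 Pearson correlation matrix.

Step 1 — column means:
  mean(U) = (5 + 8 + 4 + 6 + 4 + 3) / 6 = 30/6 = 5
  mean(V) = (3 + 2 + 8 + 8 + 7 + 6) / 6 = 34/6 = 5.6667
  mean(W) = (2 + 2 + 2 + 4 + 8 + 6) / 6 = 24/6 = 4

Step 2 — sample variances and covariances s[i,j] = (1/(n-1)) · Σ_k (x_{k,i} - mean_i) · (x_{k,j} - mean_j), with n-1 = 5:
  s[U,U] = ((0)·(0) + (3)·(3) + (-1)·(-1) + (1)·(1) + (-1)·(-1) + (-2)·(-2)) / 5 = 16/5 = 3.2
  s[U,V] = ((0)·(-2.6667) + (3)·(-3.6667) + (-1)·(2.3333) + (1)·(2.3333) + (-1)·(1.3333) + (-2)·(0.3333)) / 5 = -13/5 = -2.6
  s[U,W] = ((0)·(-2) + (3)·(-2) + (-1)·(-2) + (1)·(0) + (-1)·(4) + (-2)·(2)) / 5 = -12/5 = -2.4
  s[V,V] = ((-2.6667)·(-2.6667) + (-3.6667)·(-3.6667) + (2.3333)·(2.3333) + (2.3333)·(2.3333) + (1.3333)·(1.3333) + (0.3333)·(0.3333)) / 5 = 33.3333/5 = 6.6667
  s[V,W] = ((-2.6667)·(-2) + (-3.6667)·(-2) + (2.3333)·(-2) + (2.3333)·(0) + (1.3333)·(4) + (0.3333)·(2)) / 5 = 14/5 = 2.8
  s[W,W] = ((-2)·(-2) + (-2)·(-2) + (-2)·(-2) + (0)·(0) + (4)·(4) + (2)·(2)) / 5 = 32/5 = 6.4
  Sample standard deviations s_i = √(s[i,i]):
  s(U) = √(3.2) = 1.7889
  s(V) = √(6.6667) = 2.582
  s(W) = √(6.4) = 2.5298

Step 3 — r_{ij} = s_{ij} / (s_i · s_j):
  r[U,U] = 1 (diagonal).
  r[U,V] = -2.6 / (1.7889 · 2.582) = -2.6 / 4.6188 = -0.5629
  r[U,W] = -2.4 / (1.7889 · 2.5298) = -2.4 / 4.5255 = -0.5303
  r[V,V] = 1 (diagonal).
  r[V,W] = 2.8 / (2.582 · 2.5298) = 2.8 / 6.532 = 0.4287
  r[W,W] = 1 (diagonal).

R is symmetric with unit diagonal. Assembling:

R = [[1, -0.5629, -0.5303],
 [-0.5629, 1, 0.4287],
 [-0.5303, 0.4287, 1]]


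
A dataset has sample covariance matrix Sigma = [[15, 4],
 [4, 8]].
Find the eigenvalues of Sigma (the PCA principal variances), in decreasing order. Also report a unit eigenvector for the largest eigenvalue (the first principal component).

Step 1 — characteristic polynomial of 2×2 Sigma:
  det(Sigma - λI) = λ² - trace · λ + det = 0.
  trace = 15 + 8 = 23, det = 15·8 - (4)² = 104.
Step 2 — discriminant:
  Δ = trace² - 4·det = 529 - 416 = 113.
Step 3 — eigenvalues:
  λ = (trace ± √Δ)/2 = (23 ± 10.6301)/2,
  λ_1 = 16.8151,  λ_2 = 6.1849.

Step 4 — unit eigenvector for λ_1: solve (Sigma - λ_1 I)v = 0. First row:
  (15 - 16.8151)·v_x + (4)·v_y = 0, i.e. (-1.8151)·v_x + (4)·v_y = 0,
  so v ∝ (b, λ_1 - a) = (4, 1.8151) = u.
  ||u|| = √((4)² + (1.8151)²) = √(19.2945) ≈ 4.3925,
  v_1 = u/||u|| ≈ (0.9106, 0.4132) (||v_1|| = 1).

λ_1 = 16.8151,  λ_2 = 6.1849;  v_1 ≈ (0.9106, 0.4132)


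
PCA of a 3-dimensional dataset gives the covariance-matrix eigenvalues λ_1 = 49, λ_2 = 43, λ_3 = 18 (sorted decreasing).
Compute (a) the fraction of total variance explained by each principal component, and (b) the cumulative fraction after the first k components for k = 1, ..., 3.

Step 1 — total variance = trace(Sigma) = Σ λ_i = 49 + 43 + 18 = 110.

Step 2 — fraction explained by component i = λ_i / Σ λ:
  PC1: 49/110 = 0.4455
  PC2: 43/110 = 0.3909
  PC3: 18/110 = 0.1636

Step 3 — cumulative fraction after k components = (λ_1 + ... + λ_k) / Σ λ:
  k = 1: 49/110 = 0.4455
  k = 2: (49 + 43)/110 = 92/110 = 0.8364
  k = 3: (49 + 43 + 18)/110 = 110/110 = 1

Summary (fraction, with percent):

explained: PC1 0.4455 (44.55%), PC2 0.3909 (39.09%), PC3 0.1636 (16.36%);  cumulative: 0.4455, 0.8364, 1


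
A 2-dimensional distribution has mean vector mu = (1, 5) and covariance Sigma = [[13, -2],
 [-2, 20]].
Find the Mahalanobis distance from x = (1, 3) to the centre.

Step 1 — centre the observation: (x - mu) = (0, -2).

Step 2 — invert Sigma. det(Sigma) = 13·20 - (-2)² = 256.
  Sigma^{-1} = (1/det) · [[d, -b], [-b, a]] = [[0.0781, 0.0078],
 [0.0078, 0.0508]].

Step 3 — form the quadratic (x - mu)^T · Sigma^{-1} · (x - mu):
  Sigma^{-1} · (x - mu) = (-0.0156, -0.1016).
  (x - mu)^T · [Sigma^{-1} · (x - mu)] = (0)·(-0.0156) + (-2)·(-0.1016) = 0.2031.

Step 4 — take square root: d = √(0.2031) ≈ 0.4507.

d(x, mu) = √(0.2031) ≈ 0.4507


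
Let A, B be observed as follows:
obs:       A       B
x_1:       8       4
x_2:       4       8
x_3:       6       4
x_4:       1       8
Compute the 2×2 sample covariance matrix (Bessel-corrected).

Step 1 — column means:
  mean(A) = (8 + 4 + 6 + 1) / 4 = 19/4 = 4.75
  mean(B) = (4 + 8 + 4 + 8) / 4 = 24/4 = 6

Step 2 — sample covariance S[i,j] = (1/(n-1)) · Σ_k (x_{k,i} - mean_i) · (x_{k,j} - mean_j), with n-1 = 3.
  S[A,A] = ((3.25)·(3.25) + (-0.75)·(-0.75) + (1.25)·(1.25) + (-3.75)·(-3.75)) / 3 = 26.75/3 = 8.9167
  S[A,B] = ((3.25)·(-2) + (-0.75)·(2) + (1.25)·(-2) + (-3.75)·(2)) / 3 = -18/3 = -6
  S[B,B] = ((-2)·(-2) + (2)·(2) + (-2)·(-2) + (2)·(2)) / 3 = 16/3 = 5.3333

S is symmetric (S[j,i] = S[i,j]). Assembling:

S = [[8.9167, -6],
 [-6, 5.3333]]


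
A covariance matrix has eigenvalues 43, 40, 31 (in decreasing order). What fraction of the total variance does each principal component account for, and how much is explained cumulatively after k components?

Step 1 — total variance = trace(Sigma) = Σ λ_i = 43 + 40 + 31 = 114.

Step 2 — fraction explained by component i = λ_i / Σ λ:
  PC1: 43/114 = 0.3772
  PC2: 40/114 = 0.3509
  PC3: 31/114 = 0.2719

Step 3 — cumulative fraction after k components = (λ_1 + ... + λ_k) / Σ λ:
  k = 1: 43/114 = 0.3772
  k = 2: (43 + 40)/114 = 83/114 = 0.7281
  k = 3: (43 + 40 + 31)/114 = 114/114 = 1

Summary (fraction, with percent):

explained: PC1 0.3772 (37.72%), PC2 0.3509 (35.09%), PC3 0.2719 (27.19%);  cumulative: 0.3772, 0.7281, 1


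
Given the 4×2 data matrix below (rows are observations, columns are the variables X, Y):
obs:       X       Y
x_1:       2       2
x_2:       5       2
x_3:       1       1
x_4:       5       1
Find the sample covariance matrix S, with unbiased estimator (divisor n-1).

Step 1 — column means:
  mean(X) = (2 + 5 + 1 + 5) / 4 = 13/4 = 3.25
  mean(Y) = (2 + 2 + 1 + 1) / 4 = 6/4 = 1.5

Step 2 — sample covariance S[i,j] = (1/(n-1)) · Σ_k (x_{k,i} - mean_i) · (x_{k,j} - mean_j), with n-1 = 3.
  S[X,X] = ((-1.25)·(-1.25) + (1.75)·(1.75) + (-2.25)·(-2.25) + (1.75)·(1.75)) / 3 = 12.75/3 = 4.25
  S[X,Y] = ((-1.25)·(0.5) + (1.75)·(0.5) + (-2.25)·(-0.5) + (1.75)·(-0.5)) / 3 = 0.5/3 = 0.1667
  S[Y,Y] = ((0.5)·(0.5) + (0.5)·(0.5) + (-0.5)·(-0.5) + (-0.5)·(-0.5)) / 3 = 1/3 = 0.3333

S is symmetric (S[j,i] = S[i,j]). Assembling:

S = [[4.25, 0.1667],
 [0.1667, 0.3333]]


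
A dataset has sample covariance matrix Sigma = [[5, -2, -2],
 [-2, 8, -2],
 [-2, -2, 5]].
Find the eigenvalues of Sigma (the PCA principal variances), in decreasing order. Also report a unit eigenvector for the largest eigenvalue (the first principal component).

Step 1 — characteristic polynomial p(λ) = det(λI - Sigma) = λ³ - tr·λ² + c_1·λ - det, where tr = trace, c_1 = sum of the principal 2×2 minors, det = det(Sigma):
  tr = 5 + 8 + 5 = 18,
  c_1 = (5·8 - (-2)²) + (5·5 - (-2)²) + (8·5 - (-2)²) = 36 + 21 + 36 = 93,
  det = 5·(8·5 - (-2)²) - (-2)·((-2)·5 - (-2)·(-2)) + (-2)·((-2)·(-2) - 8·(-2)) = 5·(36) - (-2)·(-14) + (-2)·(20) = 112.
  So p(λ) = λ³ - 18λ² + 93λ - 112.
Step 2 — look for an integer root (rational root theorem: any rational root is an integer divisor of 112). Testing λ = 7:
  p(7) = 343 - 882 + 651 - 112 = 0  ✓
  Dividing out (λ - 7): p(λ) = (λ - 7)(λ² - 11λ + 16).
Step 3 — remaining eigenvalues from the quadratic λ² - 11λ + 16 = 0:
  Δ = 11² - 4·16 = 121 - 64 = 57,  λ = (11 ± √57)/2 = (11 ± 7.5498)/2 ≈ 9.2749 or 1.7251.
  Sorted: λ_1 = 9.2749,  λ_2 = 7,  λ_3 = 1.7251  (check: sum = 18 = tr ✓).

Step 4 — unit eigenvector for λ_1 ≈ 9.2749: v spans the null space of (Sigma - λ_1 I), whose rows are
  r_1 = (-4.2749, -2, -2),  r_2 = (-2, -1.2749, -2),  r_3 = (-2, -2, -4.2749).
  v is orthogonal to every row, so take v ∝ r_1 × r_2 = ((-2)·(-2) - (-2)·(-1.2749), (-2)·(-2) - (-4.2749)·(-2), (-4.2749)·(-1.2749) - (-2)·(-2)) ≈ (1.4502, -4.5498, 1.4502).
  Let u = (1.4502, -4.5498, 1.4502).
  ||u|| = √((1.4502)² + (-4.5498)² + (1.4502)²) = √(24.907) ≈ 4.9907,  v_1 = u/||u|| ≈ (0.2906, -0.9117, 0.2906) (||v_1|| = 1).

λ_1 = 9.2749,  λ_2 = 7,  λ_3 = 1.7251;  v_1 ≈ (0.2906, -0.9117, 0.2906)
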